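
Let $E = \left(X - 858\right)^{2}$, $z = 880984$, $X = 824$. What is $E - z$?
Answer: $-879828$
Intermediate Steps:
$E = 1156$ ($E = \left(824 - 858\right)^{2} = \left(-34\right)^{2} = 1156$)
$E - z = 1156 - 880984 = -879828$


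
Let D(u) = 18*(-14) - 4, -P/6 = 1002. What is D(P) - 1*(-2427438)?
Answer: 2427182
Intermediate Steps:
P = -6012 (P = -6*1002 = -6012)
D(u) = -256 (D(u) = -252 - 4 = -256)
D(P) - 1*(-2427438) = -256 - 1*(-2427438) = -256 + 2427438 = 2427182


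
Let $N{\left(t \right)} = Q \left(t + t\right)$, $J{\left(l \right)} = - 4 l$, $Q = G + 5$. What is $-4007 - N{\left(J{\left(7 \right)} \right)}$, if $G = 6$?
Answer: $-3391$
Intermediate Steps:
$Q = 11$ ($Q = 6 + 5 = 11$)
$N{\left(t \right)} = 22 t$ ($N{\left(t \right)} = 11 \left(t + t\right) = 11 \cdot 2 t = 22 t$)
$-4007 - N{\left(J{\left(7 \right)} \right)} = -4007 - 22 \left(\left(-4\right) 7\right) = -4007 - 22 \left(-28\right) = -4007 - -616 = -4007 + 616 = -3391$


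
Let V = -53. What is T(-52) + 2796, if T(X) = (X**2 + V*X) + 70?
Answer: 8326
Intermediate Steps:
T(X) = 70 + X**2 - 53*X (T(X) = (X**2 - 53*X) + 70 = 70 + X**2 - 53*X)
T(-52) + 2796 = (70 + (-52)**2 - 53*(-52)) + 2796 = (70 + 2704 + 2756) + 2796 = 5530 + 2796 = 8326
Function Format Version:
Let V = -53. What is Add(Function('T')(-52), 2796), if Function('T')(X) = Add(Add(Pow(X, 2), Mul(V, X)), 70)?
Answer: 8326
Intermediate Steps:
Function('T')(X) = Add(70, Pow(X, 2), Mul(-53, X)) (Function('T')(X) = Add(Add(Pow(X, 2), Mul(-53, X)), 70) = Add(70, Pow(X, 2), Mul(-53, X)))
Add(Function('T')(-52), 2796) = Add(Add(70, Pow(-52, 2), Mul(-53, -52)), 2796) = Add(Add(70, 2704, 2756), 2796) = Add(5530, 2796) = 8326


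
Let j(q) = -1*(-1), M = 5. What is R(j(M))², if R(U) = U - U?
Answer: 0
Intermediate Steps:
j(q) = 1
R(U) = 0
R(j(M))² = 0² = 0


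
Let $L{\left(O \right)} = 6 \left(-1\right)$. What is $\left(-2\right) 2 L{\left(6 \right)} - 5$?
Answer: $19$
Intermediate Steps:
$L{\left(O \right)} = -6$
$\left(-2\right) 2 L{\left(6 \right)} - 5 = \left(-2\right) 2 \left(-6\right) - 5 = \left(-4\right) \left(-6\right) - 5 = 24 - 5 = 19$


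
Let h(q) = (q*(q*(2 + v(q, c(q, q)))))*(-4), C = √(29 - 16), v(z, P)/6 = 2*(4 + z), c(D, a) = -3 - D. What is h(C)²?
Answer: 11821888 + 3244800*√13 ≈ 2.3521e+7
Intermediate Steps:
v(z, P) = 48 + 12*z (v(z, P) = 6*(2*(4 + z)) = 6*(8 + 2*z) = 48 + 12*z)
C = √13 ≈ 3.6056
h(q) = -4*q²*(50 + 12*q) (h(q) = (q*(q*(2 + (48 + 12*q))))*(-4) = (q*(q*(50 + 12*q)))*(-4) = (q²*(50 + 12*q))*(-4) = -4*q²*(50 + 12*q))
h(C)² = ((√13)²*(-200 - 48*√13))² = (13*(-200 - 48*√13))² = (-2600 - 624*√13)²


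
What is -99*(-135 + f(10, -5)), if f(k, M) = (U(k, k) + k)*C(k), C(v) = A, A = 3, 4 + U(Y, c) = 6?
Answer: 9801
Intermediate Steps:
U(Y, c) = 2 (U(Y, c) = -4 + 6 = 2)
C(v) = 3
f(k, M) = 6 + 3*k (f(k, M) = (2 + k)*3 = 6 + 3*k)
-99*(-135 + f(10, -5)) = -99*(-135 + (6 + 3*10)) = -99*(-135 + (6 + 30)) = -99*(-135 + 36) = -99*(-99) = -1*(-9801) = 9801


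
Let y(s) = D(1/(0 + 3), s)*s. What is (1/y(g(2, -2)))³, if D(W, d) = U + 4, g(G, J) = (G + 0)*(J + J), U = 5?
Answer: -1/373248 ≈ -2.6792e-6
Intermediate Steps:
g(G, J) = 2*G*J (g(G, J) = G*(2*J) = 2*G*J)
D(W, d) = 9 (D(W, d) = 5 + 4 = 9)
y(s) = 9*s
(1/y(g(2, -2)))³ = (1/(9*(2*2*(-2))))³ = (1/(9*(-8)))³ = (1/(-72))³ = (-1/72)³ = -1/373248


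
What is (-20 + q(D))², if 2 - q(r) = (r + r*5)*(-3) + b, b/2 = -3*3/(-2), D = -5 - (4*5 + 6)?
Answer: 342225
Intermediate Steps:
D = -31 (D = -5 - (20 + 6) = -5 - 1*26 = -5 - 26 = -31)
b = 9 (b = 2*(-3*3/(-2)) = 2*(-9*(-½)) = 2*(9/2) = 9)
q(r) = -7 + 18*r (q(r) = 2 - ((r + r*5)*(-3) + 9) = 2 - ((r + 5*r)*(-3) + 9) = 2 - ((6*r)*(-3) + 9) = 2 - (-18*r + 9) = 2 - (9 - 18*r) = 2 + (-9 + 18*r) = -7 + 18*r)
(-20 + q(D))² = (-20 + (-7 + 18*(-31)))² = (-20 + (-7 - 558))² = (-20 - 565)² = (-585)² = 342225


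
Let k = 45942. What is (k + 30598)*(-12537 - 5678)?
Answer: -1394176100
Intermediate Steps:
(k + 30598)*(-12537 - 5678) = (45942 + 30598)*(-12537 - 5678) = 76540*(-18215) = -1394176100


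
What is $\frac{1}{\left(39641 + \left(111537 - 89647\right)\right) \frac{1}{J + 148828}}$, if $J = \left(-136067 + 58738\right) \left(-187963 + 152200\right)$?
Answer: $\frac{2765665855}{61531} \approx 44948.0$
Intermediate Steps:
$J = 2765517027$ ($J = \left(-77329\right) \left(-35763\right) = 2765517027$)
$\frac{1}{\left(39641 + \left(111537 - 89647\right)\right) \frac{1}{J + 148828}} = \frac{1}{\left(39641 + \left(111537 - 89647\right)\right) \frac{1}{2765517027 + 148828}} = \frac{1}{\left(39641 + 21890\right) \frac{1}{2765665855}} = \frac{1}{61531 \cdot \frac{1}{2765665855}} = \frac{1}{\frac{61531}{2765665855}} = \frac{2765665855}{61531}$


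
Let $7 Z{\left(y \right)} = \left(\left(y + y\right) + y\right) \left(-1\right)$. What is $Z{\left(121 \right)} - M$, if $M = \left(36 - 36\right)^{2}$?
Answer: $- \frac{363}{7} \approx -51.857$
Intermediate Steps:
$M = 0$ ($M = 0^{2} = 0$)
$Z{\left(y \right)} = - \frac{3 y}{7}$ ($Z{\left(y \right)} = \frac{\left(\left(y + y\right) + y\right) \left(-1\right)}{7} = \frac{\left(2 y + y\right) \left(-1\right)}{7} = \frac{3 y \left(-1\right)}{7} = \frac{\left(-3\right) y}{7} = - \frac{3 y}{7}$)
$Z{\left(121 \right)} - M = \left(- \frac{3}{7}\right) 121 - 0 = - \frac{363}{7} + 0 = - \frac{363}{7}$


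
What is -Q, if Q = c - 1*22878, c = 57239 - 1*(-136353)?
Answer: -170714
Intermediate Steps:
c = 193592 (c = 57239 + 136353 = 193592)
Q = 170714 (Q = 193592 - 1*22878 = 193592 - 22878 = 170714)
-Q = -1*170714 = -170714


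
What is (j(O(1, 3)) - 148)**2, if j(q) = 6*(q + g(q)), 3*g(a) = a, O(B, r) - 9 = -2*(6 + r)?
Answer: 48400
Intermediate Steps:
O(B, r) = -3 - 2*r (O(B, r) = 9 - 2*(6 + r) = 9 + (-12 - 2*r) = -3 - 2*r)
g(a) = a/3
j(q) = 8*q (j(q) = 6*(q + q/3) = 6*(4*q/3) = 8*q)
(j(O(1, 3)) - 148)**2 = (8*(-3 - 2*3) - 148)**2 = (8*(-3 - 6) - 148)**2 = (8*(-9) - 148)**2 = (-72 - 148)**2 = (-220)**2 = 48400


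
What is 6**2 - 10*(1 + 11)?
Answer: -84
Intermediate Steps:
6**2 - 10*(1 + 11) = 36 - 10*12 = 36 - 120 = -84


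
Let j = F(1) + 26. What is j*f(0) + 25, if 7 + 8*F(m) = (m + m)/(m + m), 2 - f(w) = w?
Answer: 151/2 ≈ 75.500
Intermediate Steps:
f(w) = 2 - w
F(m) = -¾ (F(m) = -7/8 + ((m + m)/(m + m))/8 = -7/8 + ((2*m)/((2*m)))/8 = -7/8 + ((2*m)*(1/(2*m)))/8 = -7/8 + (⅛)*1 = -7/8 + ⅛ = -¾)
j = 101/4 (j = -¾ + 26 = 101/4 ≈ 25.250)
j*f(0) + 25 = 101*(2 - 1*0)/4 + 25 = 101*(2 + 0)/4 + 25 = (101/4)*2 + 25 = 101/2 + 25 = 151/2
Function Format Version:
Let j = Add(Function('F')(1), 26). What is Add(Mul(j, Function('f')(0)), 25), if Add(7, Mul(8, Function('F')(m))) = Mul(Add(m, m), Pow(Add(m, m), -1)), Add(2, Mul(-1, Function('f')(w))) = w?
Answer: Rational(151, 2) ≈ 75.500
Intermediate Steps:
Function('f')(w) = Add(2, Mul(-1, w))
Function('F')(m) = Rational(-3, 4) (Function('F')(m) = Add(Rational(-7, 8), Mul(Rational(1, 8), Mul(Add(m, m), Pow(Add(m, m), -1)))) = Add(Rational(-7, 8), Mul(Rational(1, 8), Mul(Mul(2, m), Pow(Mul(2, m), -1)))) = Add(Rational(-7, 8), Mul(Rational(1, 8), Mul(Mul(2, m), Mul(Rational(1, 2), Pow(m, -1))))) = Add(Rational(-7, 8), Mul(Rational(1, 8), 1)) = Add(Rational(-7, 8), Rational(1, 8)) = Rational(-3, 4))
j = Rational(101, 4) (j = Add(Rational(-3, 4), 26) = Rational(101, 4) ≈ 25.250)
Add(Mul(j, Function('f')(0)), 25) = Add(Mul(Rational(101, 4), Add(2, Mul(-1, 0))), 25) = Add(Mul(Rational(101, 4), Add(2, 0)), 25) = Add(Mul(Rational(101, 4), 2), 25) = Add(Rational(101, 2), 25) = Rational(151, 2)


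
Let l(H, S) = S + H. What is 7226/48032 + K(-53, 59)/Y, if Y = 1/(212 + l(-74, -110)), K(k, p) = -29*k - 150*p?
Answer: -4917608611/24016 ≈ -2.0476e+5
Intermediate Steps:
l(H, S) = H + S
K(k, p) = -150*p - 29*k
Y = 1/28 (Y = 1/(212 + (-74 - 110)) = 1/(212 - 184) = 1/28 ≈ 0.035714)
7226/48032 + K(-53, 59)/Y = 7226/48032 + (-150*59 - 29*(-53))/(1/28) = 7226*(1/48032) + (-8850 + 1537)*28 = 3613/24016 - 7313*28 = 3613/24016 - 204764 = -4917608611/24016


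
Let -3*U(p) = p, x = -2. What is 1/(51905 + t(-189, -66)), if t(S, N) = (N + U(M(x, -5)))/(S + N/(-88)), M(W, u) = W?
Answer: 2259/117254179 ≈ 1.9266e-5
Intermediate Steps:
U(p) = -p/3
t(S, N) = (⅔ + N)/(S - N/88) (t(S, N) = (N - ⅓*(-2))/(S + N/(-88)) = (N + ⅔)/(S + N*(-1/88)) = (⅔ + N)/(S - N/88))
1/(51905 + t(-189, -66)) = 1/(51905 + 88*(-2 - 3*(-66))/(3*(-66 - 88*(-189)))) = 1/(51905 + 88*(-2 + 198)/(3*(-66 + 16632))) = 1/(51905 + (88/3)*196/16566) = 1/(51905 + (88/3)*(1/16566)*196) = 1/(51905 + 784/2259) = 1/(117254179/2259) = 2259/117254179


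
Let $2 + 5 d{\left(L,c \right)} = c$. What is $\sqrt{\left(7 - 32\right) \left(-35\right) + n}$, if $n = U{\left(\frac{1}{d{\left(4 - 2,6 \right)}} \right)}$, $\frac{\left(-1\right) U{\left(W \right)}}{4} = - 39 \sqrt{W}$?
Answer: $\sqrt{875 + 78 \sqrt{5}} \approx 32.395$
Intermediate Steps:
$d{\left(L,c \right)} = - \frac{2}{5} + \frac{c}{5}$
$U{\left(W \right)} = 156 \sqrt{W}$ ($U{\left(W \right)} = - 4 \left(- 39 \sqrt{W}\right) = 156 \sqrt{W}$)
$n = 78 \sqrt{5}$ ($n = 156 \sqrt{\frac{1}{- \frac{2}{5} + \frac{1}{5} \cdot 6}} = 156 \sqrt{\frac{1}{- \frac{2}{5} + \frac{6}{5}}} = 156 \sqrt{\frac{1}{\frac{4}{5}}} = 156 \sqrt{\frac{5}{4}} = 156 \frac{\sqrt{5}}{2} = 78 \sqrt{5} \approx 174.41$)
$\sqrt{\left(7 - 32\right) \left(-35\right) + n} = \sqrt{\left(7 - 32\right) \left(-35\right) + 78 \sqrt{5}} = \sqrt{\left(-25\right) \left(-35\right) + 78 \sqrt{5}} = \sqrt{875 + 78 \sqrt{5}}$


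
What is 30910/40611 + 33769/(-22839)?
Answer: -221813123/309171543 ≈ -0.71744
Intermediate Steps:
30910/40611 + 33769/(-22839) = 30910*(1/40611) + 33769*(-1/22839) = 30910/40611 - 33769/22839 = -221813123/309171543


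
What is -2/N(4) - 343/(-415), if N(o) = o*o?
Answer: 2329/3320 ≈ 0.70151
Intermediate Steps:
N(o) = o²
-2/N(4) - 343/(-415) = -2/(4²) - 343/(-415) = -2/16 - 343*(-1/415) = -2*1/16 + 343/415 = -⅛ + 343/415 = 2329/3320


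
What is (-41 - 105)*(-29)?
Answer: 4234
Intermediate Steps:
(-41 - 105)*(-29) = -146*(-29) = 4234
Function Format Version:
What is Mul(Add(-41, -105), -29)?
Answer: 4234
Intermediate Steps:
Mul(Add(-41, -105), -29) = Mul(-146, -29) = 4234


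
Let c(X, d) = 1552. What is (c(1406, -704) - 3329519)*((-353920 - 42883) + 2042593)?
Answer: -5477134808930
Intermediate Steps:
(c(1406, -704) - 3329519)*((-353920 - 42883) + 2042593) = (1552 - 3329519)*((-353920 - 42883) + 2042593) = -3327967*(-396803 + 2042593) = -3327967*1645790 = -5477134808930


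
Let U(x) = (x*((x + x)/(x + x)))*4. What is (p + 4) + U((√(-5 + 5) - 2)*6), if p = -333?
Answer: -377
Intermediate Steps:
U(x) = 4*x (U(x) = (x*((2*x)/((2*x))))*4 = (x*((2*x)*(1/(2*x))))*4 = (x*1)*4 = x*4 = 4*x)
(p + 4) + U((√(-5 + 5) - 2)*6) = (-333 + 4) + 4*((√(-5 + 5) - 2)*6) = -329 + 4*((√0 - 2)*6) = -329 + 4*((0 - 2)*6) = -329 + 4*(-2*6) = -329 + 4*(-12) = -329 - 48 = -377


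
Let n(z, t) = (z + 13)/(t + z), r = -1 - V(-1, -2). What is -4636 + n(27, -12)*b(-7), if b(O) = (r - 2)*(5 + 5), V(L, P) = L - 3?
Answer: -13828/3 ≈ -4609.3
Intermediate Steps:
V(L, P) = -3 + L
r = 3 (r = -1 - (-3 - 1) = -1 - 1*(-4) = -1 + 4 = 3)
n(z, t) = (13 + z)/(t + z)
b(O) = 10 (b(O) = (3 - 2)*(5 + 5) = 1*10 = 10)
-4636 + n(27, -12)*b(-7) = -4636 + ((13 + 27)/(-12 + 27))*10 = -4636 + (40/15)*10 = -4636 + ((1/15)*40)*10 = -4636 + (8/3)*10 = -4636 + 80/3 = -13828/3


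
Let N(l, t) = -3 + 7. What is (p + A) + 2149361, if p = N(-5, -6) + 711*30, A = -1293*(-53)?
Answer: 2239224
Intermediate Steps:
N(l, t) = 4
A = 68529
p = 21334 (p = 4 + 711*30 = 4 + 21330 = 21334)
(p + A) + 2149361 = (21334 + 68529) + 2149361 = 89863 + 2149361 = 2239224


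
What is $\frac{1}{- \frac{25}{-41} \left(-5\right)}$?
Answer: $- \frac{41}{125} \approx -0.328$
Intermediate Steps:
$\frac{1}{- \frac{25}{-41} \left(-5\right)} = \frac{1}{\left(-25\right) \left(- \frac{1}{41}\right) \left(-5\right)} = \frac{1}{\frac{25}{41} \left(-5\right)} = \frac{1}{- \frac{125}{41}} = - \frac{41}{125}$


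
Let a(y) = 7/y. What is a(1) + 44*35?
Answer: 1547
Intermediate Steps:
a(1) + 44*35 = 7/1 + 44*35 = 7*1 + 1540 = 7 + 1540 = 1547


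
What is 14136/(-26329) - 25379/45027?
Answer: -1304705363/1185515883 ≈ -1.1005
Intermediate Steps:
14136/(-26329) - 25379/45027 = 14136*(-1/26329) - 25379*1/45027 = -14136/26329 - 25379/45027 = -1304705363/1185515883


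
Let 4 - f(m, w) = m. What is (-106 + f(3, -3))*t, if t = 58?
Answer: -6090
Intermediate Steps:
f(m, w) = 4 - m
(-106 + f(3, -3))*t = (-106 + (4 - 1*3))*58 = (-106 + (4 - 3))*58 = (-106 + 1)*58 = -105*58 = -6090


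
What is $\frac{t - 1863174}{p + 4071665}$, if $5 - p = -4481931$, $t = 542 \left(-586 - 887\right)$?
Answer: $- \frac{380220}{1221943} \approx -0.31116$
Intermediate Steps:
$t = -798366$ ($t = 542 \left(-1473\right) = -798366$)
$p = 4481936$ ($p = 5 - -4481931 = 5 + 4481931 = 4481936$)
$\frac{t - 1863174}{p + 4071665} = \frac{-798366 - 1863174}{4481936 + 4071665} = - \frac{2661540}{8553601} = \left(-2661540\right) \frac{1}{8553601} = - \frac{380220}{1221943}$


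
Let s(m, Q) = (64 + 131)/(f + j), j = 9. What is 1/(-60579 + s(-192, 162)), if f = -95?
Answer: -86/5209989 ≈ -1.6507e-5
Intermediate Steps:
s(m, Q) = -195/86 (s(m, Q) = (64 + 131)/(-95 + 9) = 195/(-86) = 195*(-1/86) = -195/86)
1/(-60579 + s(-192, 162)) = 1/(-60579 - 195/86) = 1/(-5209989/86) = -86/5209989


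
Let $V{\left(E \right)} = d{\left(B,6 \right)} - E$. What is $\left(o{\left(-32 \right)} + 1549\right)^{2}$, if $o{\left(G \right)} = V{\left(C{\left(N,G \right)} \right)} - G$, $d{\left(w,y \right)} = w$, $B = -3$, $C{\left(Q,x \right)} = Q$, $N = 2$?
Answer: $2483776$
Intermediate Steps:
$V{\left(E \right)} = -3 - E$
$o{\left(G \right)} = -5 - G$ ($o{\left(G \right)} = \left(-3 - 2\right) - G = -5 - G$)
$\left(o{\left(-32 \right)} + 1549\right)^{2} = \left(\left(-5 - -32\right) + 1549\right)^{2} = \left(\left(-5 + 32\right) + 1549\right)^{2} = \left(27 + 1549\right)^{2} = 1576^{2} = 2483776$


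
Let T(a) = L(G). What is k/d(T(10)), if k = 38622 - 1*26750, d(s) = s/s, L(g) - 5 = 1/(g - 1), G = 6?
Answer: 11872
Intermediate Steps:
L(g) = 5 + 1/(-1 + g) (L(g) = 5 + 1/(g - 1) = 5 + 1/(-1 + g))
T(a) = 26/5 (T(a) = (-4 + 5*6)/(-1 + 6) = (-4 + 30)/5 = (⅕)*26 = 26/5)
d(s) = 1
k = 11872 (k = 38622 - 26750 = 11872)
k/d(T(10)) = 11872/1 = 11872*1 = 11872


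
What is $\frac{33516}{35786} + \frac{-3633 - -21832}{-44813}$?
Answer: $\frac{425341547}{801839009} \approx 0.53046$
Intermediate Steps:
$\frac{33516}{35786} + \frac{-3633 - -21832}{-44813} = 33516 \cdot \frac{1}{35786} + \left(-3633 + 21832\right) \left(- \frac{1}{44813}\right) = \frac{16758}{17893} + 18199 \left(- \frac{1}{44813}\right) = \frac{16758}{17893} - \frac{18199}{44813} = \frac{425341547}{801839009}$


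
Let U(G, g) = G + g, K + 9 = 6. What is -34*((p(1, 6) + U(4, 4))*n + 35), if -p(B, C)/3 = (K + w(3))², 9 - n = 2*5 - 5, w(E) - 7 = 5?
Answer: 30770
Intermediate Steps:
K = -3 (K = -9 + 6 = -3)
w(E) = 12 (w(E) = 7 + 5 = 12)
n = 4 (n = 9 - (2*5 - 5) = 9 - (10 - 5) = 9 - 1*5 = 9 - 5 = 4)
p(B, C) = -243 (p(B, C) = -3*(-3 + 12)² = -3*9² = -3*81 = -243)
-34*((p(1, 6) + U(4, 4))*n + 35) = -34*((-243 + (4 + 4))*4 + 35) = -34*((-243 + 8)*4 + 35) = -34*(-235*4 + 35) = -34*(-940 + 35) = -34*(-905) = 30770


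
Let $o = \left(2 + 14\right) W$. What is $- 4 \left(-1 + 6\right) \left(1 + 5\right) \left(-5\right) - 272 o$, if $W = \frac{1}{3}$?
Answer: $- \frac{2552}{3} \approx -850.67$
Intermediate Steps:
$W = \frac{1}{3} \approx 0.33333$
$o = \frac{16}{3}$ ($o = \left(2 + 14\right) \frac{1}{3} = 16 \cdot \frac{1}{3} = \frac{16}{3} \approx 5.3333$)
$- 4 \left(-1 + 6\right) \left(1 + 5\right) \left(-5\right) - 272 o = - 4 \left(-1 + 6\right) \left(1 + 5\right) \left(-5\right) - \frac{4352}{3} = - 4 \cdot 5 \cdot 6 \left(-5\right) - \frac{4352}{3} = \left(-4\right) 30 \left(-5\right) - \frac{4352}{3} = \left(-120\right) \left(-5\right) - \frac{4352}{3} = 600 - \frac{4352}{3} = - \frac{2552}{3}$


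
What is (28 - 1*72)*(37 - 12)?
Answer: -1100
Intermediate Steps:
(28 - 1*72)*(37 - 12) = (28 - 72)*25 = -44*25 = -1100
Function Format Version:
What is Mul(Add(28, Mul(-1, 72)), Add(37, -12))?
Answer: -1100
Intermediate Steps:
Mul(Add(28, Mul(-1, 72)), Add(37, -12)) = Mul(Add(28, -72), 25) = Mul(-44, 25) = -1100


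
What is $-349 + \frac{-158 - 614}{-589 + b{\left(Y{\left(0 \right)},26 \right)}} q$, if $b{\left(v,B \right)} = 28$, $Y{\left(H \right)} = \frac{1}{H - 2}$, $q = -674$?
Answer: $- \frac{716117}{561} \approx -1276.5$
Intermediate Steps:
$Y{\left(H \right)} = \frac{1}{-2 + H}$
$-349 + \frac{-158 - 614}{-589 + b{\left(Y{\left(0 \right)},26 \right)}} q = -349 + \frac{-158 - 614}{-589 + 28} \left(-674\right) = -349 + - \frac{772}{-561} \left(-674\right) = -349 + \left(-772\right) \left(- \frac{1}{561}\right) \left(-674\right) = -349 + \frac{772}{561} \left(-674\right) = -349 - \frac{520328}{561} = - \frac{716117}{561}$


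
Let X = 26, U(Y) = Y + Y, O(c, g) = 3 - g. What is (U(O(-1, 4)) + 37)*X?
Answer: 910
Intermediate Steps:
U(Y) = 2*Y
(U(O(-1, 4)) + 37)*X = (2*(3 - 1*4) + 37)*26 = (2*(3 - 4) + 37)*26 = (2*(-1) + 37)*26 = (-2 + 37)*26 = 35*26 = 910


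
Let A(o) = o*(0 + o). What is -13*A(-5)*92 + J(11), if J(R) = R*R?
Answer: -29779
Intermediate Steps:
A(o) = o² (A(o) = o*o = o²)
J(R) = R²
-13*A(-5)*92 + J(11) = -13*(-5)²*92 + 11² = -13*25*92 + 121 = -325*92 + 121 = -29900 + 121 = -29779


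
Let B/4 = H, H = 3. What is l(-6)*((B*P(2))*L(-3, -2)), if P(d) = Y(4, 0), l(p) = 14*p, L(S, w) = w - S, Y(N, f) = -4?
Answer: 4032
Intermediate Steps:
B = 12 (B = 4*3 = 12)
P(d) = -4
l(-6)*((B*P(2))*L(-3, -2)) = (14*(-6))*((12*(-4))*(-2 - 1*(-3))) = -(-4032)*(-2 + 3) = -(-4032) = -84*(-48) = 4032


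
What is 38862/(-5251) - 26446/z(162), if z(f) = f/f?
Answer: -138906808/5251 ≈ -26453.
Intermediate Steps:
z(f) = 1
38862/(-5251) - 26446/z(162) = 38862/(-5251) - 26446/1 = 38862*(-1/5251) - 26446*1 = -38862/5251 - 26446 = -138906808/5251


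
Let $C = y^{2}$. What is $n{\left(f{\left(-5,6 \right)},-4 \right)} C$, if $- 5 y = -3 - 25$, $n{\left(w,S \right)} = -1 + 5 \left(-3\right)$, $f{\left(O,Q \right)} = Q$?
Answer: $- \frac{12544}{25} \approx -501.76$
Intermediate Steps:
$n{\left(w,S \right)} = -16$ ($n{\left(w,S \right)} = -1 - 15 = -16$)
$y = \frac{28}{5}$ ($y = - \frac{-3 - 25}{5} = \left(- \frac{1}{5}\right) \left(-28\right) = \frac{28}{5} \approx 5.6$)
$C = \frac{784}{25}$ ($C = \left(\frac{28}{5}\right)^{2} = \frac{784}{25} \approx 31.36$)
$n{\left(f{\left(-5,6 \right)},-4 \right)} C = \left(-16\right) \frac{784}{25} = - \frac{12544}{25}$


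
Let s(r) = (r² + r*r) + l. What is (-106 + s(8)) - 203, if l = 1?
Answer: -180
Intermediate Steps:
s(r) = 1 + 2*r² (s(r) = (r² + r*r) + 1 = (r² + r²) + 1 = 2*r² + 1 = 1 + 2*r²)
(-106 + s(8)) - 203 = (-106 + (1 + 2*8²)) - 203 = (-106 + (1 + 2*64)) - 203 = (-106 + (1 + 128)) - 203 = (-106 + 129) - 203 = 23 - 203 = -180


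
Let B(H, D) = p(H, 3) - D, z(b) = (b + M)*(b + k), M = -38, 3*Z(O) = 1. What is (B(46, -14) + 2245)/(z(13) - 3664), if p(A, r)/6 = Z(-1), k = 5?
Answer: -133/242 ≈ -0.54959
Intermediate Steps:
Z(O) = ⅓ (Z(O) = (⅓)*1 = ⅓)
p(A, r) = 2 (p(A, r) = 6*(⅓) = 2)
z(b) = (-38 + b)*(5 + b) (z(b) = (b - 38)*(b + 5) = (-38 + b)*(5 + b))
B(H, D) = 2 - D
(B(46, -14) + 2245)/(z(13) - 3664) = ((2 - 1*(-14)) + 2245)/((-190 + 13² - 33*13) - 3664) = ((2 + 14) + 2245)/((-190 + 169 - 429) - 3664) = (16 + 2245)/(-450 - 3664) = 2261/(-4114) = 2261*(-1/4114) = -133/242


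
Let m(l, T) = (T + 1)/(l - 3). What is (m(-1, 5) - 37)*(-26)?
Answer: 1001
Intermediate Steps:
m(l, T) = (1 + T)/(-3 + l)
(m(-1, 5) - 37)*(-26) = ((1 + 5)/(-3 - 1) - 37)*(-26) = (6/(-4) - 37)*(-26) = (-1/4*6 - 37)*(-26) = (-3/2 - 37)*(-26) = -77/2*(-26) = 1001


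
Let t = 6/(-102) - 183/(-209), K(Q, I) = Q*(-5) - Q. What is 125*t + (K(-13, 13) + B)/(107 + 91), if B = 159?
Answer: 2202017/21318 ≈ 103.29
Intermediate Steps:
K(Q, I) = -6*Q (K(Q, I) = -5*Q - Q = -6*Q)
t = 2902/3553 (t = 6*(-1/102) - 183*(-1/209) = -1/17 + 183/209 = 2902/3553 ≈ 0.81677)
125*t + (K(-13, 13) + B)/(107 + 91) = 125*(2902/3553) + (-6*(-13) + 159)/(107 + 91) = 362750/3553 + (78 + 159)/198 = 362750/3553 + 237*(1/198) = 362750/3553 + 79/66 = 2202017/21318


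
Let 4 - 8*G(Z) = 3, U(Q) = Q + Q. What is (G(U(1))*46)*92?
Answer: 529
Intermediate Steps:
U(Q) = 2*Q
G(Z) = ⅛ (G(Z) = ½ - ⅛*3 = ½ - 3/8 = ⅛)
(G(U(1))*46)*92 = ((⅛)*46)*92 = (23/4)*92 = 529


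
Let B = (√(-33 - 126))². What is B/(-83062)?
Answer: 159/83062 ≈ 0.0019142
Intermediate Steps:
B = -159 (B = (√(-159))² = (I*√159)² = -159)
B/(-83062) = -159/(-83062) = -159*(-1/83062) = 159/83062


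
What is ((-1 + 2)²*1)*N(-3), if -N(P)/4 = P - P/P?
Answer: 16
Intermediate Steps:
N(P) = 4 - 4*P (N(P) = -4*(P - P/P) = -4*(P - 1*1) = -4*(P - 1) = -4*(-1 + P) = 4 - 4*P)
((-1 + 2)²*1)*N(-3) = ((-1 + 2)²*1)*(4 - 4*(-3)) = (1²*1)*(4 + 12) = (1*1)*16 = 1*16 = 16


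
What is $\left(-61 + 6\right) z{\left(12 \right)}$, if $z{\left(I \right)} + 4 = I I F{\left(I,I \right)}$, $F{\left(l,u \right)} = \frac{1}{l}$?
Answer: $-440$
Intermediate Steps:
$z{\left(I \right)} = -4 + I$ ($z{\left(I \right)} = -4 + \frac{I I}{I} = -4 + \frac{I^{2}}{I} = -4 + I$)
$\left(-61 + 6\right) z{\left(12 \right)} = \left(-61 + 6\right) \left(-4 + 12\right) = \left(-55\right) 8 = -440$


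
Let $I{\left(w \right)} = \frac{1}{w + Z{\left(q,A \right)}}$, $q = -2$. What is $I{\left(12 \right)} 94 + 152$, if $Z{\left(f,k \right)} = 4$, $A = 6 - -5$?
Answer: $\frac{1263}{8} \approx 157.88$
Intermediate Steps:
$A = 11$ ($A = 6 + 5 = 11$)
$I{\left(w \right)} = \frac{1}{4 + w}$ ($I{\left(w \right)} = \frac{1}{w + 4} = \frac{1}{4 + w}$)
$I{\left(12 \right)} 94 + 152 = \frac{1}{4 + 12} \cdot 94 + 152 = \frac{1}{16} \cdot 94 + 152 = \frac{47}{8} + 152 = \frac{1263}{8}$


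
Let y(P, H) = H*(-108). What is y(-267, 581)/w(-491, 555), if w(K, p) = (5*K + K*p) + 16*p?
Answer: 15687/66520 ≈ 0.23582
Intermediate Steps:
y(P, H) = -108*H
w(K, p) = 5*K + 16*p + K*p
y(-267, 581)/w(-491, 555) = (-108*581)/(5*(-491) + 16*555 - 491*555) = -62748/(-2455 + 8880 - 272505) = -62748/(-266080) = -62748*(-1/266080) = 15687/66520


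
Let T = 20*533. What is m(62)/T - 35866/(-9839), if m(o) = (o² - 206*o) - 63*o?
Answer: 128028917/52441870 ≈ 2.4413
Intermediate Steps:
T = 10660
m(o) = o² - 269*o
m(62)/T - 35866/(-9839) = (62*(-269 + 62))/10660 - 35866/(-9839) = (62*(-207))*(1/10660) - 35866*(-1/9839) = -12834*1/10660 + 35866/9839 = -6417/5330 + 35866/9839 = 128028917/52441870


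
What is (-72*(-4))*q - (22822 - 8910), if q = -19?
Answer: -19384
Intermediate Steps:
(-72*(-4))*q - (22822 - 8910) = -72*(-4)*(-19) - (22822 - 8910) = 288*(-19) - 1*13912 = -5472 - 13912 = -19384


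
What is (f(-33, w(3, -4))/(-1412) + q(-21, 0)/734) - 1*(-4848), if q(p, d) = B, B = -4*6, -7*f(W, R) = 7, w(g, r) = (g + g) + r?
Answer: 2512236415/518204 ≈ 4848.0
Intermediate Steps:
w(g, r) = r + 2*g (w(g, r) = 2*g + r = r + 2*g)
f(W, R) = -1 (f(W, R) = -⅐*7 = -1)
B = -24
q(p, d) = -24
(f(-33, w(3, -4))/(-1412) + q(-21, 0)/734) - 1*(-4848) = (-1/(-1412) - 24/734) - 1*(-4848) = (-1*(-1/1412) - 24*1/734) + 4848 = (1/1412 - 12/367) + 4848 = -16577/518204 + 4848 = 2512236415/518204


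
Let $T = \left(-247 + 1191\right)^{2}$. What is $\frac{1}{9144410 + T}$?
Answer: $\frac{1}{10035546} \approx 9.9646 \cdot 10^{-8}$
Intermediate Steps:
$T = 891136$ ($T = 944^{2} = 891136$)
$\frac{1}{9144410 + T} = \frac{1}{9144410 + 891136} = \frac{1}{10035546}$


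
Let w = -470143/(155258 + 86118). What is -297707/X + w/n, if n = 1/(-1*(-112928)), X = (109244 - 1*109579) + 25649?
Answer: -42001580058059/190943502 ≈ -2.1997e+5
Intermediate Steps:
X = 25314 (X = (109244 - 109579) + 25649 = -335 + 25649 = 25314)
n = 1/112928 ≈ 8.8552e-6
w = -470143/241376 ≈ -1.9478
-297707/X + w/n = -297707/25314 - 470143/(241376*1/112928) = -297707*1/25314 - 470143/241376*112928 = -297707/25314 - 1659134647/7543 = -42001580058059/190943502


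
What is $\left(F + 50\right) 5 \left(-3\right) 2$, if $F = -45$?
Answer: $-150$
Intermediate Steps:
$\left(F + 50\right) 5 \left(-3\right) 2 = \left(-45 + 50\right) 5 \left(-3\right) 2 = 5 \left(\left(-15\right) 2\right) = 5 \left(-30\right) = -150$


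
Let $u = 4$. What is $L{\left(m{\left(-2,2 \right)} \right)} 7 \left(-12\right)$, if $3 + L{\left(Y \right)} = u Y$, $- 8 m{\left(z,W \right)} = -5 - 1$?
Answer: $0$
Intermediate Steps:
$m{\left(z,W \right)} = \frac{3}{4}$ ($m{\left(z,W \right)} = - \frac{-5 - 1}{8} = \left(- \frac{1}{8}\right) \left(-6\right) = \frac{3}{4}$)
$L{\left(Y \right)} = -3 + 4 Y$
$L{\left(m{\left(-2,2 \right)} \right)} 7 \left(-12\right) = \left(-3 + 4 \cdot \frac{3}{4}\right) 7 \left(-12\right) = \left(-3 + 3\right) 7 \left(-12\right) = 0 \cdot 7 \left(-12\right) = 0 \left(-12\right) = 0$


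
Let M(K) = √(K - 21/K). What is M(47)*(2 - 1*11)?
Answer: -18*√25709/47 ≈ -61.407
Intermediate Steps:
M(47)*(2 - 1*11) = √(47 - 21/47)*(2 - 1*11) = √(47 - 21*1/47)*(2 - 11) = √(47 - 21/47)*(-9) = √(2188/47)*(-9) = (2*√25709/47)*(-9) = -18*√25709/47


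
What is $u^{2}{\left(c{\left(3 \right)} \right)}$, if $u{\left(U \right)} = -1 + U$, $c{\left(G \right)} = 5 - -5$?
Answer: $81$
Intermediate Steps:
$c{\left(G \right)} = 10$ ($c{\left(G \right)} = 5 + 5 = 10$)
$u^{2}{\left(c{\left(3 \right)} \right)} = \left(-1 + 10\right)^{2} = 9^{2} = 81$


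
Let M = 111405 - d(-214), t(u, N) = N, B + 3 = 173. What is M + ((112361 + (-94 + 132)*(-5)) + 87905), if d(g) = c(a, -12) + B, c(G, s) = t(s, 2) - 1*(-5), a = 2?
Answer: 311304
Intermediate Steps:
B = 170 (B = -3 + 173 = 170)
c(G, s) = 7 (c(G, s) = 2 - 1*(-5) = 2 + 5 = 7)
d(g) = 177 (d(g) = 7 + 170 = 177)
M = 111228 (M = 111405 - 1*177 = 111405 - 177 = 111228)
M + ((112361 + (-94 + 132)*(-5)) + 87905) = 111228 + ((112361 + (-94 + 132)*(-5)) + 87905) = 111228 + ((112361 + 38*(-5)) + 87905) = 111228 + ((112361 - 190) + 87905) = 111228 + (112171 + 87905) = 111228 + 200076 = 311304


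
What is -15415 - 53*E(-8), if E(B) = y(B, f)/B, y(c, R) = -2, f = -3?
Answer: -61713/4 ≈ -15428.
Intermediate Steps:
E(B) = -2/B
-15415 - 53*E(-8) = -15415 - (-106)/(-8) = -15415 - (-106)*(-1)/8 = -15415 - 53*1/4 = -15415 - 53/4 = -61713/4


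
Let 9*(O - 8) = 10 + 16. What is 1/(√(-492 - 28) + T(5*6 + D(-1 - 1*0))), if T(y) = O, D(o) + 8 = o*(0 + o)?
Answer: 441/25862 - 81*I*√130/25862 ≈ 0.017052 - 0.03571*I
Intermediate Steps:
D(o) = -8 + o² (D(o) = -8 + o*(0 + o) = -8 + o*o = -8 + o²)
O = 98/9 (O = 8 + (10 + 16)/9 = 8 + (⅑)*26 = 8 + 26/9 = 98/9 ≈ 10.889)
T(y) = 98/9
1/(√(-492 - 28) + T(5*6 + D(-1 - 1*0))) = 1/(√(-492 - 28) + 98/9) = 1/(√(-520) + 98/9) = 1/(2*I*√130 + 98/9) = 1/(98/9 + 2*I*√130)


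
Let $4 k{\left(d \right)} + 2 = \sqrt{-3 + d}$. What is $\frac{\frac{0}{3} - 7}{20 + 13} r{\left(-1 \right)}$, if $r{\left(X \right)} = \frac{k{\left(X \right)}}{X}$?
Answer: $- \frac{7}{66} + \frac{7 i}{66} \approx -0.10606 + 0.10606 i$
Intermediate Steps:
$k{\left(d \right)} = - \frac{1}{2} + \frac{\sqrt{-3 + d}}{4}$
$r{\left(X \right)} = \frac{- \frac{1}{2} + \frac{\sqrt{-3 + X}}{4}}{X}$
$\frac{\frac{0}{3} - 7}{20 + 13} r{\left(-1 \right)} = \frac{\frac{0}{3} - 7}{20 + 13} \frac{-2 + \sqrt{-3 - 1}}{4 \left(-1\right)} = \frac{0 \cdot \frac{1}{3} - 7}{33} \cdot \frac{1}{4} \left(-1\right) \left(-2 + \sqrt{-4}\right) = \left(0 - 7\right) \frac{1}{33} \cdot \frac{1}{4} \left(-1\right) \left(-2 + 2 i\right) = \left(-7\right) \frac{1}{33} \left(\frac{1}{2} - \frac{i}{2}\right) = - \frac{7 \left(\frac{1}{2} - \frac{i}{2}\right)}{33} = - \frac{7}{66} + \frac{7 i}{66}$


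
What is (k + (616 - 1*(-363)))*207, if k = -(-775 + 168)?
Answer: 328302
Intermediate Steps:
k = 607 (k = -1*(-607) = 607)
(k + (616 - 1*(-363)))*207 = (607 + (616 - 1*(-363)))*207 = (607 + (616 + 363))*207 = (607 + 979)*207 = 1586*207 = 328302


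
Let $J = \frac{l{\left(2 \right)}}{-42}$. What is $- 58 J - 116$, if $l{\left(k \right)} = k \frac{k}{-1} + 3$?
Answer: $- \frac{2465}{21} \approx -117.38$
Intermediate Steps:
$l{\left(k \right)} = 3 - k^{2}$ ($l{\left(k \right)} = k k \left(-1\right) + 3 = k \left(- k\right) + 3 = - k^{2} + 3 = 3 - k^{2}$)
$J = \frac{1}{42}$ ($J = \frac{3 - 2^{2}}{-42} = \left(3 - 4\right) \left(- \frac{1}{42}\right) = \left(-1\right) \left(- \frac{1}{42}\right) = \frac{1}{42} \approx 0.02381$)
$- 58 J - 116 = \left(-58\right) \frac{1}{42} - 116 = - \frac{29}{21} - 116 = - \frac{2465}{21}$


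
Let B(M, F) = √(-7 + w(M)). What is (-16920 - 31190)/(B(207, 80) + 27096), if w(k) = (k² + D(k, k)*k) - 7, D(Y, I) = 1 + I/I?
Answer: -1303588560/734149967 + 48110*√43249/734149967 ≈ -1.7620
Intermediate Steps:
D(Y, I) = 2 (D(Y, I) = 1 + 1 = 2)
w(k) = -7 + k² + 2*k (w(k) = (k² + 2*k) - 7 = -7 + k² + 2*k)
B(M, F) = √(-14 + M² + 2*M) (B(M, F) = √(-7 + (-7 + M² + 2*M)) = √(-14 + M² + 2*M))
(-16920 - 31190)/(B(207, 80) + 27096) = (-16920 - 31190)/(√(-14 + 207² + 2*207) + 27096) = -48110/(√(-14 + 42849 + 414) + 27096) = -48110/(√43249 + 27096) = -48110/(27096 + √43249)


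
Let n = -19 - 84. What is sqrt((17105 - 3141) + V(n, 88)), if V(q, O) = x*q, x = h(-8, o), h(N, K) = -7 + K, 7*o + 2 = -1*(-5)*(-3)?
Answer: sqrt(731822)/7 ≈ 122.21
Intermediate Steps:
n = -103
o = -17/7 (o = -2/7 + (-1*(-5)*(-3))/7 = -2/7 + (5*(-3))/7 = -2/7 + (1/7)*(-15) = -2/7 - 15/7 = -17/7 ≈ -2.4286)
x = -66/7 (x = -7 - 17/7 = -66/7 ≈ -9.4286)
V(q, O) = -66*q/7
sqrt((17105 - 3141) + V(n, 88)) = sqrt((17105 - 3141) - 66/7*(-103)) = sqrt(13964 + 6798/7) = sqrt(104546/7) = sqrt(731822)/7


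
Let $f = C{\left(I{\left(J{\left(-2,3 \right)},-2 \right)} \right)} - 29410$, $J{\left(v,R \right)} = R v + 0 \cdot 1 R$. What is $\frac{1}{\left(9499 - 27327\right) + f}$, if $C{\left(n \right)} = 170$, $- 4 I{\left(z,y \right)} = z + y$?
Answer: $- \frac{1}{47068} \approx -2.1246 \cdot 10^{-5}$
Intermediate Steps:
$J{\left(v,R \right)} = R v$ ($J{\left(v,R \right)} = R v + 0 R = R v + 0 = R v$)
$I{\left(z,y \right)} = - \frac{y}{4} - \frac{z}{4}$ ($I{\left(z,y \right)} = - \frac{z + y}{4} = - \frac{y + z}{4} = - \frac{y}{4} - \frac{z}{4}$)
$f = -29240$ ($f = 170 - 29410 = -29240$)
$\frac{1}{\left(9499 - 27327\right) + f} = \frac{1}{\left(9499 - 27327\right) - 29240} = \frac{1}{-17828 - 29240} = \frac{1}{-47068} = - \frac{1}{47068}$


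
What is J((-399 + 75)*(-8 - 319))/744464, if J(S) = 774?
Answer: 387/372232 ≈ 0.0010397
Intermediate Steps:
J((-399 + 75)*(-8 - 319))/744464 = 774/744464 = 774*(1/744464) = 387/372232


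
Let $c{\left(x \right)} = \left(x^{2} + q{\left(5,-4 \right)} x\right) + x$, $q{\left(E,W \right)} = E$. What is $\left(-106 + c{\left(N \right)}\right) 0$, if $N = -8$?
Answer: $0$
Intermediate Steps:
$c{\left(x \right)} = x^{2} + 6 x$ ($c{\left(x \right)} = \left(x^{2} + 5 x\right) + x = x^{2} + 6 x$)
$\left(-106 + c{\left(N \right)}\right) 0 = \left(-106 - 8 \left(6 - 8\right)\right) 0 = \left(-106 - -16\right) 0 = \left(-106 + 16\right) 0 = \left(-90\right) 0 = 0$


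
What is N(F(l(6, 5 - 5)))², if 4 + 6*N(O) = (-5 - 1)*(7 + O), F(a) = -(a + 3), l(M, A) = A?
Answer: 196/9 ≈ 21.778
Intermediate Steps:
F(a) = -3 - a (F(a) = -(3 + a) = -3 - a)
N(O) = -23/3 - O (N(O) = -⅔ + ((-5 - 1)*(7 + O))/6 = -⅔ + (-6*(7 + O))/6 = -⅔ + (-42 - 6*O)/6 = -⅔ + (-7 - O) = -23/3 - O)
N(F(l(6, 5 - 5)))² = (-23/3 - (-3 - (5 - 5)))² = (-23/3 - (-3 - 1*0))² = (-23/3 - (-3 + 0))² = (-23/3 - 1*(-3))² = (-23/3 + 3)² = (-14/3)² = 196/9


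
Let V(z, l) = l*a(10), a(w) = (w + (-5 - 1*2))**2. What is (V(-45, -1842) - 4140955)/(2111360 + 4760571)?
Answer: -4157533/6871931 ≈ -0.60500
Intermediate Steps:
a(w) = (-7 + w)**2 (a(w) = (w + (-5 - 2))**2 = (w - 7)**2 = (-7 + w)**2)
V(z, l) = 9*l (V(z, l) = l*(-7 + 10)**2 = l*3**2 = l*9 = 9*l)
(V(-45, -1842) - 4140955)/(2111360 + 4760571) = (9*(-1842) - 4140955)/(2111360 + 4760571) = (-16578 - 4140955)/6871931 = -4157533*1/6871931 = -4157533/6871931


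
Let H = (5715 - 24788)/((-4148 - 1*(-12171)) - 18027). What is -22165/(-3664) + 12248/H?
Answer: 449368979733/69883472 ≈ 6430.3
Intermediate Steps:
H = 19073/10004 (H = -19073/((-4148 + 12171) - 18027) = -19073/(8023 - 18027) = -19073/(-10004) = -19073*(-1/10004) = 19073/10004 ≈ 1.9065)
-22165/(-3664) + 12248/H = -22165/(-3664) + 12248/(19073/10004) = -22165*(-1/3664) + 12248*(10004/19073) = 22165/3664 + 122528992/19073 = 449368979733/69883472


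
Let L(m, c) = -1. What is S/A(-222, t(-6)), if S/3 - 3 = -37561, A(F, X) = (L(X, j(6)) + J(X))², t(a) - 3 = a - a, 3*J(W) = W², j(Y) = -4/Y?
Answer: -56337/2 ≈ -28169.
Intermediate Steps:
J(W) = W²/3
t(a) = 3 (t(a) = 3 + (a - a) = 3 + 0 = 3)
A(F, X) = (-1 + X²/3)²
S = -112674 (S = 9 + 3*(-37561) = 9 - 112683 = -112674)
S/A(-222, t(-6)) = -112674*9/(-3 + 3²)² = -112674*9/(-3 + 9)² = -112674/((⅑)*6²) = -112674/((⅑)*36) = -112674/4 = -112674*¼ = -56337/2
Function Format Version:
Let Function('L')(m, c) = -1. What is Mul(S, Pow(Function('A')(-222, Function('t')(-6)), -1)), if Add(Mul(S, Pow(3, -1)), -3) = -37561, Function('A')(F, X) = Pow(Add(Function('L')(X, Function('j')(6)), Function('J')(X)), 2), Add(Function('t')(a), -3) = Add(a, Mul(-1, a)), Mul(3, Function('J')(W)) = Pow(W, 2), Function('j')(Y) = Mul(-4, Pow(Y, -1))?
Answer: Rational(-56337, 2) ≈ -28169.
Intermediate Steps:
Function('J')(W) = Mul(Rational(1, 3), Pow(W, 2))
Function('t')(a) = 3 (Function('t')(a) = Add(3, Add(a, Mul(-1, a))) = Add(3, 0) = 3)
Function('A')(F, X) = Pow(Add(-1, Mul(Rational(1, 3), Pow(X, 2))), 2)
S = -112674 (S = Add(9, Mul(3, -37561)) = Add(9, -112683) = -112674)
Mul(S, Pow(Function('A')(-222, Function('t')(-6)), -1)) = Mul(-112674, Pow(Mul(Rational(1, 9), Pow(Add(-3, Pow(3, 2)), 2)), -1)) = Mul(-112674, Pow(Mul(Rational(1, 9), Pow(Add(-3, 9), 2)), -1)) = Mul(-112674, Pow(Mul(Rational(1, 9), Pow(6, 2)), -1)) = Mul(-112674, Pow(Mul(Rational(1, 9), 36), -1)) = Mul(-112674, Pow(4, -1)) = Mul(-112674, Rational(1, 4)) = Rational(-56337, 2)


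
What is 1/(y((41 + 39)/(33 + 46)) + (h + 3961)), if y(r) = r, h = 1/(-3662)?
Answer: 289298/1146202259 ≈ 0.00025240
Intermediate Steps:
h = -1/3662 ≈ -0.00027307
1/(y((41 + 39)/(33 + 46)) + (h + 3961)) = 1/((41 + 39)/(33 + 46) + (-1/3662 + 3961)) = 1/(80/79 + 14505181/3662) = 1/(1146202259/289298) = 289298/1146202259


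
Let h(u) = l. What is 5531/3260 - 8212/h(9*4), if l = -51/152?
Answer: 4069492321/166260 ≈ 24477.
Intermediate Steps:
l = -51/152 (l = -51*1/152 = -51/152 ≈ -0.33553)
h(u) = -51/152
5531/3260 - 8212/h(9*4) = 5531/3260 - 8212/(-51/152) = 5531*(1/3260) - 8212*(-152/51) = 5531/3260 + 1248224/51 = 4069492321/166260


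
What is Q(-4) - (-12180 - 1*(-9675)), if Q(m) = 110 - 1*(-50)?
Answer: 2665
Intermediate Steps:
Q(m) = 160 (Q(m) = 110 + 50 = 160)
Q(-4) - (-12180 - 1*(-9675)) = 160 - (-12180 - 1*(-9675)) = 160 - (-12180 + 9675) = 160 - 1*(-2505) = 160 + 2505 = 2665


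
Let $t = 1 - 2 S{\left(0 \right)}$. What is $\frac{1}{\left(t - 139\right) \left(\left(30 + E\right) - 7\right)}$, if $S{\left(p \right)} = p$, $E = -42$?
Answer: $\frac{1}{2622} \approx 0.00038139$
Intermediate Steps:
$t = 1$ ($t = 1 - 0 = 1 + 0 = 1$)
$\frac{1}{\left(t - 139\right) \left(\left(30 + E\right) - 7\right)} = \frac{1}{\left(1 - 139\right) \left(\left(30 - 42\right) - 7\right)} = \frac{1}{\left(-138\right) \left(-12 - 7\right)} = \frac{1}{\left(-138\right) \left(-19\right)} = \frac{1}{2622}$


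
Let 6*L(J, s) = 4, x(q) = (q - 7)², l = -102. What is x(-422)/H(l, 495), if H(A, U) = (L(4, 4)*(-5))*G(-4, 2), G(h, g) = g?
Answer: -552123/20 ≈ -27606.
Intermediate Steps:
x(q) = (-7 + q)²
L(J, s) = ⅔ (L(J, s) = (⅙)*4 = ⅔)
H(A, U) = -20/3 (H(A, U) = ((⅔)*(-5))*2 = -10/3*2 = -20/3)
x(-422)/H(l, 495) = (-7 - 422)²/(-20/3) = (-429)²*(-3/20) = 184041*(-3/20) = -552123/20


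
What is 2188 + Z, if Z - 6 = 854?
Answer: 3048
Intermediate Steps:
Z = 860 (Z = 6 + 854 = 860)
2188 + Z = 2188 + 860 = 3048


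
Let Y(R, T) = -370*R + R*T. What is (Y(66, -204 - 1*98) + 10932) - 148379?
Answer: -181799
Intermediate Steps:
(Y(66, -204 - 1*98) + 10932) - 148379 = (66*(-370 + (-204 - 1*98)) + 10932) - 148379 = (66*(-370 + (-204 - 98)) + 10932) - 148379 = (66*(-370 - 302) + 10932) - 148379 = (66*(-672) + 10932) - 148379 = (-44352 + 10932) - 148379 = -33420 - 148379 = -181799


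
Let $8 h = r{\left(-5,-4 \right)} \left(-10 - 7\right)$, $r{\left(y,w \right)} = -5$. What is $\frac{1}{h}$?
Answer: $\frac{8}{85} \approx 0.094118$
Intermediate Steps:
$h = \frac{85}{8}$ ($h = \frac{\left(-5\right) \left(-10 - 7\right)}{8} = \frac{\left(-5\right) \left(-17\right)}{8} = \frac{1}{8} \cdot 85 = \frac{85}{8} \approx 10.625$)
$\frac{1}{h} = \frac{1}{\frac{85}{8}} = \frac{8}{85}$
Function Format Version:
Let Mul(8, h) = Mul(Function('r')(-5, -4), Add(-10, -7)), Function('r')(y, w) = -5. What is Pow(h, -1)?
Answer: Rational(8, 85) ≈ 0.094118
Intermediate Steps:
h = Rational(85, 8) (h = Mul(Rational(1, 8), Mul(-5, Add(-10, -7))) = Mul(Rational(1, 8), Mul(-5, -17)) = Mul(Rational(1, 8), 85) = Rational(85, 8) ≈ 10.625)
Pow(h, -1) = Pow(Rational(85, 8), -1) = Rational(8, 85)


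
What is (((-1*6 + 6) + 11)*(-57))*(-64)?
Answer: 40128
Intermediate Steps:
(((-1*6 + 6) + 11)*(-57))*(-64) = (((-6 + 6) + 11)*(-57))*(-64) = ((0 + 11)*(-57))*(-64) = (11*(-57))*(-64) = -627*(-64) = 40128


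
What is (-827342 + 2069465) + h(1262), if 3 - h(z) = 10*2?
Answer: 1242106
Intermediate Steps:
h(z) = -17 (h(z) = 3 - 10*2 = 3 - 1*20 = 3 - 20 = -17)
(-827342 + 2069465) + h(1262) = (-827342 + 2069465) - 17 = 1242123 - 17 = 1242106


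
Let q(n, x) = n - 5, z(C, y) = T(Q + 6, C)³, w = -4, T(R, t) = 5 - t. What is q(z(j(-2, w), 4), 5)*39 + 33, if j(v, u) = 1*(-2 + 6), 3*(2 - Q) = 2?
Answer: -123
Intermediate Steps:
Q = 4/3 (Q = 2 - ⅓*2 = 2 - ⅔ = 4/3 ≈ 1.3333)
j(v, u) = 4 (j(v, u) = 1*4 = 4)
z(C, y) = (5 - C)³
q(n, x) = -5 + n
q(z(j(-2, w), 4), 5)*39 + 33 = (-5 - (-5 + 4)³)*39 + 33 = (-5 - 1*(-1)³)*39 + 33 = (-5 - 1*(-1))*39 + 33 = (-5 + 1)*39 + 33 = -4*39 + 33 = -156 + 33 = -123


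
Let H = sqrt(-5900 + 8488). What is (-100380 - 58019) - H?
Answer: -158399 - 2*sqrt(647) ≈ -1.5845e+5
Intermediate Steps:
H = 2*sqrt(647) (H = sqrt(2588) = 2*sqrt(647) ≈ 50.872)
(-100380 - 58019) - H = (-100380 - 58019) - 2*sqrt(647) = -158399 - 2*sqrt(647)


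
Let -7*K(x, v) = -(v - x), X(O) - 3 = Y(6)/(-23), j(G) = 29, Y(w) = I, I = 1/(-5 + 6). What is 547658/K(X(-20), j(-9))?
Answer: 88172938/599 ≈ 1.4720e+5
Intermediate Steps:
I = 1 (I = 1/1 = 1)
Y(w) = 1
X(O) = 68/23 (X(O) = 3 + 1/(-23) = 3 + 1*(-1/23) = 3 - 1/23 = 68/23)
K(x, v) = -x/7 + v/7 (K(x, v) = -(-1)*(v - x)/7 = -(x - v)/7 = -x/7 + v/7)
547658/K(X(-20), j(-9)) = 547658/(-1/7*68/23 + (1/7)*29) = 547658/(-68/161 + 29/7) = 547658/(599/161) = 547658*(161/599) = 88172938/599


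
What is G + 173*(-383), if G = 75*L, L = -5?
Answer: -66634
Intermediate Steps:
G = -375 (G = 75*(-5) = -375)
G + 173*(-383) = -375 + 173*(-383) = -375 - 66259 = -66634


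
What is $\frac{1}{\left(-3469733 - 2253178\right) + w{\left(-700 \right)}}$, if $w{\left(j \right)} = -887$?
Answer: $- \frac{1}{5723798} \approx -1.7471 \cdot 10^{-7}$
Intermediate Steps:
$\frac{1}{\left(-3469733 - 2253178\right) + w{\left(-700 \right)}} = \frac{1}{\left(-3469733 - 2253178\right) - 887} = \frac{1}{-5722911 - 887} = \frac{1}{-5723798} = - \frac{1}{5723798}$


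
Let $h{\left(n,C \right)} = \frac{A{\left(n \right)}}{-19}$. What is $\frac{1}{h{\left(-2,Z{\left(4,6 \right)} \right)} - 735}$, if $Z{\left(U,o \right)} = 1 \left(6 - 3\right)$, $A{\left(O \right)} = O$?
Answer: $- \frac{19}{13963} \approx -0.0013607$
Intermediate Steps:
$Z{\left(U,o \right)} = 3$ ($Z{\left(U,o \right)} = 1 \cdot 3 = 3$)
$h{\left(n,C \right)} = - \frac{n}{19}$ ($h{\left(n,C \right)} = \frac{n}{-19} = n \left(- \frac{1}{19}\right) = - \frac{n}{19}$)
$\frac{1}{h{\left(-2,Z{\left(4,6 \right)} \right)} - 735} = \frac{1}{\left(- \frac{1}{19}\right) \left(-2\right) - 735} = \frac{1}{\frac{2}{19} - 735} = \frac{1}{- \frac{13963}{19}} = - \frac{19}{13963}$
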